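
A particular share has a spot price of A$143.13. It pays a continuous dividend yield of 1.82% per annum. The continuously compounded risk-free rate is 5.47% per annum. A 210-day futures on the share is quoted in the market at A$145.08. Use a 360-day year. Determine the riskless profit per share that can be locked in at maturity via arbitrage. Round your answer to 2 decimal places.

Fair futures: F* = S·e^(carry·T), with carry = (r − q) = 0.0547 − 0.0182 = 0.0365
F* = 143.13 · e^(0.0365 × 210/360) = 143.13 · e^0.021292 = 143.13 × 1.021520 = A$146.2102
Market A$145.08 < fair A$146.2102: forward underpriced → reverse cash-and-carry (short spot, go long the forward).
At maturity, profit = |F_mkt − F*| = |145.08 − 146.2102| = A$1.13 per share

A$1.13 per share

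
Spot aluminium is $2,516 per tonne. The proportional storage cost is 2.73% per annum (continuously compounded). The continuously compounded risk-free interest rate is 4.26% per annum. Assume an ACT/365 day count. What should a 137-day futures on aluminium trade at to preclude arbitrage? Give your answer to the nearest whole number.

$2,583 per tonne

Net carry = r + u − y = 0.0426 + 0.0273 − 0.0000 = 0.0699
F = S·e^((r+u−y)T) = 2516 · e^(0.0699 × 137/365) = 2516 · e^0.026236
= 2516 × 1.026583 = $2,583 per tonne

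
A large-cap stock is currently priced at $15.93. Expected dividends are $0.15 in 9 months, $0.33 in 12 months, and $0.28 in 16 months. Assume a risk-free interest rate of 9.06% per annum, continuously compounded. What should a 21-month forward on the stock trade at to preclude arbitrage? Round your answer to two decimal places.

PV(dividends) I = 0.15·e^(−0.0906·9/12) + 0.33·e^(−0.0906·12/12) + 0.28·e^(−0.0906·16/12)
I = 0.1401 + 0.3014 + 0.2481 = 0.6896
F = (S − I)·e^(rT) = (15.93 − 0.6896) · e^(0.0906·21/12)
= 15.2404 · e^0.158550 = 15.2404 × 1.171811 = $17.86

$17.86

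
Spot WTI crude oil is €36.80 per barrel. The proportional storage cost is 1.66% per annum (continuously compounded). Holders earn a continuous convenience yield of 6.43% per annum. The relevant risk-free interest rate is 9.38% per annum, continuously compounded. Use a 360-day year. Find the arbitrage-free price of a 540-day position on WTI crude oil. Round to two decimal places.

€39.43 per barrel

Net carry = r + u − y = 0.0938 + 0.0166 − 0.0643 = 0.0461
F = S·e^((r+u−y)T) = 36.80 · e^(0.0461 × 540/360) = 36.80 · e^0.069150
= 36.80 × 1.071597 = €39.43 per barrel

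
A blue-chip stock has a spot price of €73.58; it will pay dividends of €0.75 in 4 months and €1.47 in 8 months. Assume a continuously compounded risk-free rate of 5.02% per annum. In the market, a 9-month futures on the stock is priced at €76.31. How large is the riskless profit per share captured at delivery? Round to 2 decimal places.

€2.15 per share

PV(dividends) I = 0.75·e^(−0.0502·4/12) + 1.47·e^(−0.0502·8/12) = 2.1592
Fair futures F* = (S − I)·e^(rT) = (73.58 − 2.1592)·e^0.037650 = 71.4208 × 1.038368 = 74.1611
Market €76.31 > fair 74.1611: forward overpriced → cash-and-carry (borrow at r, buy the stock and collect the dividends, short the forward).
Profit at T = |F_mkt − F*| = |76.31 − 74.1611| = €2.15 per share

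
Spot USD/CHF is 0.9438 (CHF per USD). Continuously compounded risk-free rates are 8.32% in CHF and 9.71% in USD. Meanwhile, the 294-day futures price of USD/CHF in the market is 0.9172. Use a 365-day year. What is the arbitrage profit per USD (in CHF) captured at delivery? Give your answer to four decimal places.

Fair futures: F* = S·e^(carry·T), with carry = (r_CHF − r_USD) = 0.0832 − 0.0971 = -0.0139
F* = 0.9438 · e^(-0.0139 × 294/365) = 0.9438 · e^-0.011196 = 0.9438 × 0.988866 = 0.9333
Market 0.9172 < fair 0.9333: forward underpriced → reverse cash-and-carry (short spot, go long the forward).
At maturity, profit = |F_mkt − F*| = |0.9172 − 0.9333| = 0.0161 per USD (in CHF)

0.0161 per USD (in CHF)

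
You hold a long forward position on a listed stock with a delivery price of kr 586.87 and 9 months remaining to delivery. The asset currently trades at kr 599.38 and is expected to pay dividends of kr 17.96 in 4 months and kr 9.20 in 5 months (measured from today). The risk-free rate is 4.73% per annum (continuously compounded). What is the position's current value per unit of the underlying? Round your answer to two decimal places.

PV(remaining dividends) I = 17.96·e^(−0.0473·4/12) + 9.20·e^(−0.0473·5/12) = 26.6995
Current forward F = (S − I)·e^(rT) = (599.38 − 26.6995)·e^(0.0473·9/12) = 572.6805 × 1.036112 = 593.3611
Value (long) = (F − K)·e^(−rT) = (593.3611 − 586.87) × 0.965147 = 6.2649
Value = kr 6.26

kr 6.26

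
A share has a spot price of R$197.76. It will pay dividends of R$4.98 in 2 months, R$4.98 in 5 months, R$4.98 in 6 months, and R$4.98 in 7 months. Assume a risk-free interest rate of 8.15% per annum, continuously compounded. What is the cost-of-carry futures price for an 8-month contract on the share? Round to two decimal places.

R$188.47

PV(dividends) I = 4.98·e^(−0.0815·2/12) + 4.98·e^(−0.0815·5/12) + 4.98·e^(−0.0815·6/12) + 4.98·e^(−0.0815·7/12)
I = 4.9128 + 4.8137 + 4.7811 + 4.7488 = 19.2564
F = (S − I)·e^(rT) = (197.76 − 19.2564) · e^(0.0815·8/12)
= 178.5036 · e^0.054333 = 178.5036 × 1.055836 = R$188.47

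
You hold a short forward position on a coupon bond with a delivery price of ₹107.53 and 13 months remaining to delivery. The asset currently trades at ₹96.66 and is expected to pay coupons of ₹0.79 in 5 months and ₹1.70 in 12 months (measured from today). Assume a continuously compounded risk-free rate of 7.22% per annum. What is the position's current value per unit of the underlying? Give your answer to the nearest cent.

₹5.13

PV(remaining coupons) I = 0.79·e^(−0.0722·5/12) + 1.70·e^(−0.0722·12/12) = 2.3482
Current forward F = (S − I)·e^(rT) = (96.66 − 2.3482)·e^(0.0722·13/12) = 94.3118 × 1.081357 = 101.9847
Value (long) = (F − K)·e^(−rT) = (101.9847 − 107.53) × 0.924764 = -5.1281
Short position value = −(long value) = ₹5.13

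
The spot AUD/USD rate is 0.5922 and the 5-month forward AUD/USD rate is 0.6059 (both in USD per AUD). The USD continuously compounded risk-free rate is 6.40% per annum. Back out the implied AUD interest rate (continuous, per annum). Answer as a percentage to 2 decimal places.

0.91%

F = S·e^((r_USD − r_AUD)T) ⇒ r_AUD = r_USD − ln(F/S)/T
ln(0.6059/0.5922) = 0.022871; /(5/12) = 0.054890
r_AUD = 0.0640 − 0.054890 = 0.009110
r_AUD = 0.91%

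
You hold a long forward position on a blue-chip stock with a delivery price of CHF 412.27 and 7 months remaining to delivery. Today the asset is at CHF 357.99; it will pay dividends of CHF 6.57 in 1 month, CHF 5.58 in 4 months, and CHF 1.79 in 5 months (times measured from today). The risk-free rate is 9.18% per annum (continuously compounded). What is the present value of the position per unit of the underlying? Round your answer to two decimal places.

-CHF 46.44

PV(remaining dividends) I = 6.57·e^(−0.0918·1/12) + 5.58·e^(−0.0918·4/12) + 1.79·e^(−0.0918·5/12) = 13.6546
Current forward F = (S − I)·e^(rT) = (357.99 − 13.6546)·e^(0.0918·7/12) = 344.3354 × 1.055010 = 363.2773
Value (long) = (F − K)·e^(−rT) = (363.2773 − 412.27) × 0.947859 = -46.4382
Value = -CHF 46.44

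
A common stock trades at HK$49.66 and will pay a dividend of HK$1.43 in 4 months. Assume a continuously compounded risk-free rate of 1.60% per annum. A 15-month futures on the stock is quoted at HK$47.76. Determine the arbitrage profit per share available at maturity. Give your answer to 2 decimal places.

HK$1.45 per share

PV(dividends) I = 1.43·e^(−0.0160·4/12) = 1.4224
Fair futures F* = (S − I)·e^(rT) = (49.66 − 1.4224)·e^0.020000 = 48.2376 × 1.020201 = 49.2120
Market HK$47.76 < fair 49.2120: forward underpriced → reverse cash-and-carry (short the stock, invest proceeds at r, pay the dividends, go long the forward).
Profit at T = |F_mkt − F*| = |47.76 − 49.2120| = HK$1.45 per share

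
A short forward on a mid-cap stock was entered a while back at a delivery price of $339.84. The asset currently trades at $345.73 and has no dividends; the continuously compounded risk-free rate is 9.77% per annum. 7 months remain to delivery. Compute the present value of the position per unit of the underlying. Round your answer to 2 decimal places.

Current fair forward for the remaining 7 months: F = S·e^(r·T), r = 0.0977
F = 345.73 · e^(0.0977 × 7/12) = 345.73 × 1.058647 = 366.0060
Value of long forward = (F − K)·e^(−rT) = (366.0060 − 339.84) · e^(−0.0977·7/12)
= 26.1660 × 0.944602 = 24.72
Short position value = −(long value) = -$24.72

-$24.72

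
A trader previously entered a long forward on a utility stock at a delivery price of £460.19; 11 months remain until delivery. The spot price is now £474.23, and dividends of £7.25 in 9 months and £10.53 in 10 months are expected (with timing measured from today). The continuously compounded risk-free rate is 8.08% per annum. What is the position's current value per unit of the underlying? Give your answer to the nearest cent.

£30.23

PV(remaining dividends) I = 7.25·e^(−0.0808·9/12) + 10.53·e^(−0.0808·10/12) = 16.6680
Current forward F = (S − I)·e^(rT) = (474.23 − 16.6680)·e^(0.0808·11/12) = 457.5620 × 1.076879 = 492.7389
Value (long) = (F − K)·e^(−rT) = (492.7389 − 460.19) × 0.928610 = 30.2252
Value = £30.23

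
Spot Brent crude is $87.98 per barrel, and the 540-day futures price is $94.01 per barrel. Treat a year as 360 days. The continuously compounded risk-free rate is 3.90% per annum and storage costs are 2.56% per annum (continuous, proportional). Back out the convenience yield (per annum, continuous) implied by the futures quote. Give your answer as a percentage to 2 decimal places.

F = S·e^((r+u−y)T) ⇒ (r+u−y) = ln(F/S)/T
ln(94.01/87.98) = 0.066292; /T ⇒ 0.044195
y = r + u − ln(F/S)/T = 0.0390 + 0.0256 − 0.044195 = 0.020405
y = 2.04%

2.04%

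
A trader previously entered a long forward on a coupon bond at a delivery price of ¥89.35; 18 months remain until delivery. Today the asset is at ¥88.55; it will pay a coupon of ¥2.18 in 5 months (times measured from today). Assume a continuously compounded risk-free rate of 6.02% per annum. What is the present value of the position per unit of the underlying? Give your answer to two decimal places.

¥4.79

PV(remaining coupons) I = 2.18·e^(−0.0602·5/12) = 2.1260
Current forward F = (S − I)·e^(rT) = (88.55 − 2.1260)·e^(0.0602·18/12) = 86.4240 × 1.094503 = 94.5913
Value (long) = (F − K)·e^(−rT) = (94.5913 − 89.35) × 0.913657 = 4.7888
Value = ¥4.79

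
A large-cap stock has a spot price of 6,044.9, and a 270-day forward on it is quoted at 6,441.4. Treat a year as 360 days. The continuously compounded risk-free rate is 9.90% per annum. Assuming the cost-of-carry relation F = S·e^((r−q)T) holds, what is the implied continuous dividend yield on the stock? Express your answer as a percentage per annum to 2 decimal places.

1.43%

From F = S·e^((r−q)T): (r − q) = ln(F/S)/T
ln(6441.4/6044.9) = ln(1.065592) = 0.063531
(r − q) = 0.063531 / (270/360) = 0.084708
q = r − ln(F/S)/T = 0.0990 − 0.084708 = 0.014292
q = 1.43%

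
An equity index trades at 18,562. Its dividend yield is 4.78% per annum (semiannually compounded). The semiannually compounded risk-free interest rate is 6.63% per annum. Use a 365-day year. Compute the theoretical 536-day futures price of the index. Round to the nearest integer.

19,059

F = S · (1+r/2)^(2T) / (1+q/2)^(2T)
= 18562 × 1.100519 / 1.071831 = 18562 × 1.026765
F = 19,059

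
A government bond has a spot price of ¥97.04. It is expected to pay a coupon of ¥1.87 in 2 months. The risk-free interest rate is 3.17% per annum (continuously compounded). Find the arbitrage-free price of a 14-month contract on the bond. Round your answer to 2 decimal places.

¥98.77

PV(coupons) I = 1.87·e^(−0.0317·2/12)
I = 1.8601
F = (S − I)·e^(rT) = (97.04 − 1.8601) · e^(0.0317·14/12)
= 95.1799 · e^0.036983 = 95.1799 × 1.037675 = ¥98.77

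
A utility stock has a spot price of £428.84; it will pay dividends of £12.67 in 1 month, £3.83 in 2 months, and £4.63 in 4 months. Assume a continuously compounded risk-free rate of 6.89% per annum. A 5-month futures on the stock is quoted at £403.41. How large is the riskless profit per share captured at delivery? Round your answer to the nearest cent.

PV(dividends) I = 12.67·e^(−0.0689·1/12) + 3.83·e^(−0.0689·2/12) + 4.63·e^(−0.0689·4/12) = 20.9086
Fair futures F* = (S − I)·e^(rT) = (428.84 − 20.9086)·e^0.028708 = 407.9314 × 1.029124 = 419.8120
Market £403.41 < fair 419.8120: forward underpriced → reverse cash-and-carry (short the stock, invest proceeds at r, pay the dividends, go long the forward).
Profit at T = |F_mkt − F*| = |403.41 − 419.8120| = £16.40 per share

£16.40 per share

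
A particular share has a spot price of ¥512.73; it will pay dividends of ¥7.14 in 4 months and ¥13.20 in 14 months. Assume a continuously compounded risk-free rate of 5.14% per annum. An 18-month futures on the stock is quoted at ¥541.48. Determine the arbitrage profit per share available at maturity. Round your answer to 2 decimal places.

¥8.66 per share

PV(dividends) I = 7.14·e^(−0.0514·4/12) + 13.20·e^(−0.0514·14/12) = 19.4504
Fair futures F* = (S − I)·e^(rT) = (512.73 − 19.4504)·e^0.077100 = 493.2796 × 1.080150 = 532.8160
Market ¥541.48 > fair 532.8160: forward overpriced → cash-and-carry (borrow at r, buy the stock and collect the dividends, short the forward).
Profit at T = |F_mkt − F*| = |541.48 − 532.8160| = ¥8.66 per share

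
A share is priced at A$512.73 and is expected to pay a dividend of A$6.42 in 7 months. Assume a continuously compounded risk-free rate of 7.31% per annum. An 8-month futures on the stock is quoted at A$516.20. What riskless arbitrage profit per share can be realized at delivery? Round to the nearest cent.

A$15.68 per share

PV(dividends) I = 6.42·e^(−0.0731·7/12) = 6.1520
Fair futures F* = (S − I)·e^(rT) = (512.73 − 6.1520)·e^0.048733 = 506.5780 × 1.049940 = 531.8765
Market A$516.20 < fair 531.8765: forward underpriced → reverse cash-and-carry (short the stock, invest proceeds at r, pay the dividends, go long the forward).
Profit at T = |F_mkt − F*| = |516.20 − 531.8765| = A$15.68 per share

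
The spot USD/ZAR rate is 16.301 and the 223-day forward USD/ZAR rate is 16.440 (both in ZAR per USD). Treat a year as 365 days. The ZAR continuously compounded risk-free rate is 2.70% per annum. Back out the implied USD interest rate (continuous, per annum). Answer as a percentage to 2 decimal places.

1.31%

F = S·e^((r_ZAR − r_USD)T) ⇒ r_USD = r_ZAR − ln(F/S)/T
ln(16.440/16.301) = 0.008491; /(223/365) = 0.013898
r_USD = 0.0270 − 0.013898 = 0.013102
r_USD = 1.31%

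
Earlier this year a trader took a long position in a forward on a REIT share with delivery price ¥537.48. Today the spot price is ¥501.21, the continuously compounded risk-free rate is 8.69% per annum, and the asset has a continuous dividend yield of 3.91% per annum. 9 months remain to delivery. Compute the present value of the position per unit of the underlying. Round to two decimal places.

-¥16.84

Current fair forward for the remaining 9 months: F = S·e^((r − q)·T), (r − q) = 0.0869 − 0.0391 = 0.0478
F = 501.21 · e^(0.0478 × 9/12) = 501.21 × 1.036500 = 519.5042
Value of long forward = (F − K)·e^(−rT) = (519.5042 − 537.48) · e^(−0.0869·9/12)
= -17.9758 × 0.936903 = -16.84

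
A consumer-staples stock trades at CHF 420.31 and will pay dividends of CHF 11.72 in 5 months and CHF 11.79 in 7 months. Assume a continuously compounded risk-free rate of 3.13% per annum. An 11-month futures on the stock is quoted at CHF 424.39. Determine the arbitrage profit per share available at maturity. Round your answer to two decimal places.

CHF 15.66 per share

PV(dividends) I = 11.72·e^(−0.0313·5/12) + 11.79·e^(−0.0313·7/12) = 23.1448
Fair futures F* = (S − I)·e^(rT) = (420.31 − 23.1448)·e^0.028692 = 397.1652 × 1.029108 = 408.7259
Market CHF 424.39 > fair 408.7259: forward overpriced → cash-and-carry (borrow at r, buy the stock and collect the dividends, short the forward).
Profit at T = |F_mkt − F*| = |424.39 − 408.7259| = CHF 15.66 per share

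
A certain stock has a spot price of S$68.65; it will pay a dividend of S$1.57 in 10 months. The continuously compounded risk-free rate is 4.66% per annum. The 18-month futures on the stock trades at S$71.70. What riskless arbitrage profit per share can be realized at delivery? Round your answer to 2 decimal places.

S$0.30 per share

PV(dividends) I = 1.57·e^(−0.0466·10/12) = 1.5102
Fair futures F* = (S − I)·e^(rT) = (68.65 − 1.5102)·e^0.069900 = 67.1398 × 1.072401 = 72.0008
Market S$71.70 < fair 72.0008: forward underpriced → reverse cash-and-carry (short the stock, invest proceeds at r, pay the dividends, go long the forward).
Profit at T = |F_mkt − F*| = |71.70 − 72.0008| = S$0.30 per share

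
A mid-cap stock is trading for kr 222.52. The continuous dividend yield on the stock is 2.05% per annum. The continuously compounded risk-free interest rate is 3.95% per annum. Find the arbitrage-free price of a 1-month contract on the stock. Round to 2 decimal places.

kr 222.87

F = S·e^((r − q)T) = 222.52 · e^((0.0395 − 0.0205) × 1/12)
= 222.52 · e^0.001583 = 222.52 × 1.001584
F = kr 222.87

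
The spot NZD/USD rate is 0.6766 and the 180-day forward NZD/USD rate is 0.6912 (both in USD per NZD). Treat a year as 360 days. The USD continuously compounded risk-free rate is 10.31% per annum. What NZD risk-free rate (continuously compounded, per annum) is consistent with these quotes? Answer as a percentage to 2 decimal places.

6.04%

F = S·e^((r_USD − r_NZD)T) ⇒ r_NZD = r_USD − ln(F/S)/T
ln(0.6912/0.6766) = 0.021349; /(180/360) = 0.042698
r_NZD = 0.1031 − 0.042698 = 0.060402
r_NZD = 6.04%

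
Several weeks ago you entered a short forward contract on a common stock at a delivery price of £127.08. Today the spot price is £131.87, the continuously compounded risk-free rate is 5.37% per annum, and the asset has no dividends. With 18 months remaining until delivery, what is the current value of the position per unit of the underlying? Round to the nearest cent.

Current fair forward for the remaining 18 months: F = S·e^(r·T), r = 0.0537
F = 131.87 · e^(0.0537 × 18/12) = 131.87 × 1.083883 = 142.9317
Value of long forward = (F − K)·e^(−rT) = (142.9317 − 127.08) · e^(−0.0537·18/12)
= 15.8517 × 0.922609 = 14.62
Short position value = −(long value) = -£14.62

-£14.62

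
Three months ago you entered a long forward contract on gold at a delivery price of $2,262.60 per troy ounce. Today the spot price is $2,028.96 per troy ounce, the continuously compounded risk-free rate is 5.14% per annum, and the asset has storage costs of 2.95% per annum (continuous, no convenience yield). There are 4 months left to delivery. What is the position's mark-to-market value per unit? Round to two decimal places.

Current fair forward for the remaining 4 months: F = S·e^((r + u)·T), (r + u) = 0.0514 + 0.0295 = 0.0809
F = 2028.96 · e^(0.0809 × 4/12) = 2028.96 × 1.02733356 = 2084.4187
Value of long forward = (F − K)·e^(−rT) = (2084.4187 − 2262.60) · e^(−0.0514·4/12)
= -178.1813 × 0.98301261 = -175.15

-$175.15 per troy ounce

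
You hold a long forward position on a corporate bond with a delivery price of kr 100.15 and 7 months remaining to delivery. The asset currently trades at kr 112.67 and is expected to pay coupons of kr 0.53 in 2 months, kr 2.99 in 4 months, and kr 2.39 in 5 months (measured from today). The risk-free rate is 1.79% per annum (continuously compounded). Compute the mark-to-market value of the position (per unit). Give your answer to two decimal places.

kr 7.69

PV(remaining coupons) I = 0.53·e^(−0.0179·2/12) + 2.99·e^(−0.0179·4/12) + 2.39·e^(−0.0179·5/12) = 5.8729
Current forward F = (S − I)·e^(rT) = (112.67 − 5.8729)·e^(0.0179·7/12) = 106.7971 × 1.010496 = 107.9180
Value (long) = (F − K)·e^(−rT) = (107.9180 − 100.15) × 0.989613 = 7.6873
Value = kr 7.69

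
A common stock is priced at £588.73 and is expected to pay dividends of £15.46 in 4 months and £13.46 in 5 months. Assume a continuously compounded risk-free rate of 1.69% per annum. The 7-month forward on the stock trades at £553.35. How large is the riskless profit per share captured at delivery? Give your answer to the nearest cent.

PV(dividends) I = 15.46·e^(−0.0169·4/12) + 13.46·e^(−0.0169·5/12) = 28.7387
Fair forward F* = (S − I)·e^(rT) = (588.73 − 28.7387)·e^0.009858 = 559.9913 × 1.009907 = 565.5391
Market £553.35 < fair 565.5391: forward underpriced → reverse cash-and-carry (short the stock, invest proceeds at r, pay the dividends, go long the forward).
Profit at T = |F_mkt − F*| = |553.35 − 565.5391| = £12.19 per share

£12.19 per share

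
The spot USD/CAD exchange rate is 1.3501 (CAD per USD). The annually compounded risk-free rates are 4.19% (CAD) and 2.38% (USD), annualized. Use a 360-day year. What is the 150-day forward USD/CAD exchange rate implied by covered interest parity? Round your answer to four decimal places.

By covered interest parity, F = S · (1+r_CAD)^T / (1+r_USD)^T
= 1.3501 × 1.017250 / 1.009849 = 1.3501 × 1.007329
F = 1.3600 CAD per USD

1.3600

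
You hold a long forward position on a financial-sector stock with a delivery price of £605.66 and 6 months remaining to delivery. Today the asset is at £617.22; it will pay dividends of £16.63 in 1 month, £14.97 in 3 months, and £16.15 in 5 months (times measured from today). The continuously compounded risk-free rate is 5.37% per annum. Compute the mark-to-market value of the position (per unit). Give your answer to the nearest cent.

PV(remaining dividends) I = 16.63·e^(−0.0537·1/12) + 14.97·e^(−0.0537·3/12) + 16.15·e^(−0.0537·5/12) = 47.1188
Current forward F = (S − I)·e^(rT) = (617.22 − 47.1188)·e^(0.0537·6/12) = 570.1012 × 1.027214 = 585.6159
Value (long) = (F − K)·e^(−rT) = (585.6159 − 605.66) × 0.973507 = -19.5131
Value = -£19.51

-£19.51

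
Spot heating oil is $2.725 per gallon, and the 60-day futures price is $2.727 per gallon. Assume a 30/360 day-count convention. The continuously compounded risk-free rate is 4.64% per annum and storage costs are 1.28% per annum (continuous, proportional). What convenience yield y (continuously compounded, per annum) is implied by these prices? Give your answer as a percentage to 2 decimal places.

F = S·e^((r+u−y)T) ⇒ (r+u−y) = ln(F/S)/T
ln(2.727/2.725) = 0.000734; /T ⇒ 0.004404
y = r + u − ln(F/S)/T = 0.0464 + 0.0128 − 0.004404 = 0.054796
y = 5.48%

5.48%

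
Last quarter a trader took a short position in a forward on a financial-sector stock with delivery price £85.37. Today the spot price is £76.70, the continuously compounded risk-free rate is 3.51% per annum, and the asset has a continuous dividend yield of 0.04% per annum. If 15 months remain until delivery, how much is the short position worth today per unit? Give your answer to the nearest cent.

Current fair forward for the remaining 15 months: F = S·e^((r − q)·T), (r − q) = 0.0351 − 0.0004 = 0.0347
F = 76.70 · e^(0.0347 × 15/12) = 76.70 × 1.044329 = 80.1000
Value of long forward = (F − K)·e^(−rT) = (80.1000 − 85.37) · e^(−0.0351·15/12)
= -5.2700 × 0.957074 = -5.04
Short position value = −(long value) = £5.04

£5.04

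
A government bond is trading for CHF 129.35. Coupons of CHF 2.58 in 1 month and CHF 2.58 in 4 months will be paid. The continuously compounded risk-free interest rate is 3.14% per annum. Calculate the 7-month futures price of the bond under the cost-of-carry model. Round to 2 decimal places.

CHF 126.52

PV(coupons) I = 2.58·e^(−0.0314·1/12) + 2.58·e^(−0.0314·4/12)
I = 2.5733 + 2.5531 = 5.1264
F = (S − I)·e^(rT) = (129.35 − 5.1264) · e^(0.0314·7/12)
= 124.2236 · e^0.018317 = 124.2236 × 1.018486 = CHF 126.52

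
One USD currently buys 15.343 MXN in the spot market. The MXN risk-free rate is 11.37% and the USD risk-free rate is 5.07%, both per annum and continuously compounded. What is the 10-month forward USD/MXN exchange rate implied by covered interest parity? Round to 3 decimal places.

16.170

F = S·e^((r_MXN − r_USD)T) = 15.343 · e^((0.1137 − 0.0507) × 10/12)
= 15.343 · e^0.052500 = 15.343 × 1.053903
F = 16.170 MXN per USD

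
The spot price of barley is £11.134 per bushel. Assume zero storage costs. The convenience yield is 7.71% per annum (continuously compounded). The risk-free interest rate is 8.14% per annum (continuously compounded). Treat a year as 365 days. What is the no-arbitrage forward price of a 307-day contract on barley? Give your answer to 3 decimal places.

£11.174 per bushel

Net carry = r + u − y = 0.0814 + 0.0000 − 0.0771 = 0.0043
F = S·e^((r+u−y)T) = 11.134 · e^(0.0043 × 307/365) = 11.134 · e^0.003617
= 11.134 × 1.003624 = £11.174 per bushel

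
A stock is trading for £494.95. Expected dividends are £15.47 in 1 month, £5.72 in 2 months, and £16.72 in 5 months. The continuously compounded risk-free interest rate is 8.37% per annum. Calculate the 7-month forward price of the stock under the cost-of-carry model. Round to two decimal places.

PV(dividends) I = 15.47·e^(−0.0837·1/12) + 5.72·e^(−0.0837·2/12) + 16.72·e^(−0.0837·5/12)
I = 15.3625 + 5.6408 + 16.1469 = 37.1502
F = (S − I)·e^(rT) = (494.95 − 37.1502) · e^(0.0837·7/12)
= 457.7998 · e^0.048825 = 457.7998 × 1.050037 = £480.71

£480.71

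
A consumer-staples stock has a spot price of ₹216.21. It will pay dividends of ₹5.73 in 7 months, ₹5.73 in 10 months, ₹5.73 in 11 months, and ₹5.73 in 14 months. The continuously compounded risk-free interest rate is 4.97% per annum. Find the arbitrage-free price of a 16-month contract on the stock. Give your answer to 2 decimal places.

PV(dividends) I = 5.73·e^(−0.0497·7/12) + 5.73·e^(−0.0497·10/12) + 5.73·e^(−0.0497·11/12) + 5.73·e^(−0.0497·14/12)
I = 5.5663 + 5.4975 + 5.4748 + 5.4072 = 21.9458
F = (S − I)·e^(rT) = (216.21 − 21.9458) · e^(0.0497·16/12)
= 194.2642 · e^0.066267 = 194.2642 × 1.068512 = ₹207.57

₹207.57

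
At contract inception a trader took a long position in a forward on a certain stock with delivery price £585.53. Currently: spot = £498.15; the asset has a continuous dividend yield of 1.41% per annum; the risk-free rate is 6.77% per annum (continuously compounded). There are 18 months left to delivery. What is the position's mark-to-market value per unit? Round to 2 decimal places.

-£41.26

Current fair forward for the remaining 18 months: F = S·e^((r − q)·T), (r − q) = 0.0677 − 0.0141 = 0.0536
F = 498.15 · e^(0.0536 × 18/12) = 498.15 × 1.083720 = 539.8551
Value of long forward = (F − K)·e^(−rT) = (539.8551 − 585.53) · e^(−0.0677·18/12)
= -45.6749 × 0.903436 = -41.26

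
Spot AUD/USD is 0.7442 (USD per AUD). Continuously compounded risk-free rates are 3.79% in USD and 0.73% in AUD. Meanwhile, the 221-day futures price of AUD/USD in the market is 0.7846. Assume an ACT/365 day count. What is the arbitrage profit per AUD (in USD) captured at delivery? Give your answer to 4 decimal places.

0.0265 per AUD (in USD)

Fair futures: F* = S·e^(carry·T), with carry = (r_USD − r_AUD) = 0.0379 − 0.0073 = 0.0306
F* = 0.7442 · e^(0.0306 × 221/365) = 0.7442 · e^0.018528 = 0.7442 × 1.018701 = 0.7581
Market 0.7846 > fair 0.7581: forward overpriced → cash-and-carry (buy spot, short the forward).
At maturity, profit = |F_mkt − F*| = |0.7846 − 0.7581| = 0.0265 per AUD (in USD)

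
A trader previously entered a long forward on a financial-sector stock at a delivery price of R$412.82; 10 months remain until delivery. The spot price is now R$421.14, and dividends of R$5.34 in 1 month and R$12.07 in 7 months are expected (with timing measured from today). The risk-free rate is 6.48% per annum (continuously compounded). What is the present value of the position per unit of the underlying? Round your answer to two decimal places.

PV(remaining dividends) I = 5.34·e^(−0.0648·1/12) + 12.07·e^(−0.0648·7/12) = 16.9335
Current forward F = (S − I)·e^(rT) = (421.14 − 16.9335)·e^(0.0648·10/12) = 404.2065 × 1.055485 = 426.6339
Value (long) = (F − K)·e^(−rT) = (426.6339 − 412.82) × 0.947432 = 13.0877
Value = R$13.09

R$13.09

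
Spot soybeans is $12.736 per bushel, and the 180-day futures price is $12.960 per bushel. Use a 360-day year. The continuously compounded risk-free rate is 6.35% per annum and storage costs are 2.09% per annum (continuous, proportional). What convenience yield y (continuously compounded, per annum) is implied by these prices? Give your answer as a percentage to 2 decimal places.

F = S·e^((r+u−y)T) ⇒ (r+u−y) = ln(F/S)/T
ln(12.960/12.736) = 0.017435; /T ⇒ 0.034870
y = r + u − ln(F/S)/T = 0.0635 + 0.0209 − 0.034870 = 0.049530
y = 4.95%

4.95%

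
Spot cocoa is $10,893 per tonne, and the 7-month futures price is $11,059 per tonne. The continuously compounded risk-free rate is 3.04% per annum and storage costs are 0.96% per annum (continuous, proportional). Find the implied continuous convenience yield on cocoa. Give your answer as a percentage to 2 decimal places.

F = S·e^((r+u−y)T) ⇒ (r+u−y) = ln(F/S)/T
ln(11059/10893) = 0.015124; /T ⇒ 0.025927
y = r + u − ln(F/S)/T = 0.0304 + 0.0096 − 0.025927 = 0.014073
y = 1.41%

1.41%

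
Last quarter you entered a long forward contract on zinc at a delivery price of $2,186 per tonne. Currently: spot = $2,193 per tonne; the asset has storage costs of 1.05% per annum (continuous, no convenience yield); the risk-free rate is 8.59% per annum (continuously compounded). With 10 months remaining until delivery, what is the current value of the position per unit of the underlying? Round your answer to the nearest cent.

Current fair forward for the remaining 10 months: F = S·e^((r + u)·T), (r + u) = 0.0859 + 0.0105 = 0.0964
F = 2193 · e^(0.0964 × 10/12) = 2193 × 1.08364822 = 2376.4405
Value of long forward = (F − K)·e^(−rT) = (2376.4405 − 2186) · e^(−0.0859·10/12)
= 190.4405 × 0.93091870 = 177.28

$177.28 per tonne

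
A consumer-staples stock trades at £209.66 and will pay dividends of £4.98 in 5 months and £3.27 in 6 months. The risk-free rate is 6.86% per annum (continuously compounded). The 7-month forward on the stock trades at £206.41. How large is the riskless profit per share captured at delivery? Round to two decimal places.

PV(dividends) I = 4.98·e^(−0.0686·5/12) + 3.27·e^(−0.0686·6/12) = 7.9994
Fair forward F* = (S − I)·e^(rT) = (209.66 − 7.9994)·e^0.040017 = 201.6606 × 1.040828 = 209.8940
Market £206.41 < fair 209.8940: forward underpriced → reverse cash-and-carry (short the stock, invest proceeds at r, pay the dividends, go long the forward).
Profit at T = |F_mkt − F*| = |206.41 − 209.8940| = £3.48 per share

£3.48 per share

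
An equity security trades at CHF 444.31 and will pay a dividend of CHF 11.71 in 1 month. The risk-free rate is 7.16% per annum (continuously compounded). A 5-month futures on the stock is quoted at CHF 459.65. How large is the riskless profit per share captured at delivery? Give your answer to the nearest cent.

PV(dividends) I = 11.71·e^(−0.0716·1/12) = 11.6403
Fair futures F* = (S − I)·e^(rT) = (444.31 − 11.6403)·e^0.029833 = 432.6697 × 1.030282 = 445.7718
Market CHF 459.65 > fair 445.7718: forward overpriced → cash-and-carry (borrow at r, buy the stock and collect the dividends, short the forward).
Profit at T = |F_mkt − F*| = |459.65 − 445.7718| = CHF 13.88 per share

CHF 13.88 per share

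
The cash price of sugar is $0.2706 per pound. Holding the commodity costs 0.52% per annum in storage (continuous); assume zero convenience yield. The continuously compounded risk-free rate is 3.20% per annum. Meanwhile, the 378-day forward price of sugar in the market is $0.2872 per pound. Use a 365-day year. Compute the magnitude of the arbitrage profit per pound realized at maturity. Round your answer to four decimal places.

Fair forward: F* = S·e^(carry·T), with carry = (r + u) = 0.0320 + 0.0052 = 0.0372
F* = 0.2706 · e^(0.0372 × 378/365) = 0.2706 · e^0.038525 = 0.2706 × 1.039277 = $0.2812
Market $0.2872 > fair $0.2812: forward overpriced → cash-and-carry (buy spot, short the forward).
At maturity, profit = |F_mkt − F*| = |0.2872 − 0.2812| = $0.0060 per pound

$0.0060 per pound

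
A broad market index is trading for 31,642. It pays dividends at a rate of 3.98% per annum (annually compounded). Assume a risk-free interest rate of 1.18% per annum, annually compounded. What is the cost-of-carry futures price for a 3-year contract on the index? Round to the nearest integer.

F = S · (1+r)^T / (1+q)^T
= 31642 × 1.035819 / 1.124215 = 31642 × 0.921371
F = 29,154

29,154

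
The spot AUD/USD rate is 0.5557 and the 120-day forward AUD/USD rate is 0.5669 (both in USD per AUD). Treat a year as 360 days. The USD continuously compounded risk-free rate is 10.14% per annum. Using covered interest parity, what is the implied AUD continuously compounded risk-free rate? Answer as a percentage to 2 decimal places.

4.15%

F = S·e^((r_USD − r_AUD)T) ⇒ r_AUD = r_USD − ln(F/S)/T
ln(0.5669/0.5557) = 0.019954; /(120/360) = 0.059862
r_AUD = 0.1014 − 0.059862 = 0.041538
r_AUD = 4.15%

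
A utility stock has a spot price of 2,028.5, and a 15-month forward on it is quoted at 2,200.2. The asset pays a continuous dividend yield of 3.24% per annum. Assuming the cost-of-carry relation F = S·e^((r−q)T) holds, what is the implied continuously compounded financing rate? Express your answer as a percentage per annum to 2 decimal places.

From F = S·e^((r−q)T): (r − q) = ln(F/S)/T
ln(2200.2/2028.5) = ln(1.084644) = 0.081252
(r − q) = 0.081252 / (15/12) = 0.065002
r = ln(F/S)/T + q = 0.065002 + 0.0324 = 0.097402
r = 9.74%

9.74%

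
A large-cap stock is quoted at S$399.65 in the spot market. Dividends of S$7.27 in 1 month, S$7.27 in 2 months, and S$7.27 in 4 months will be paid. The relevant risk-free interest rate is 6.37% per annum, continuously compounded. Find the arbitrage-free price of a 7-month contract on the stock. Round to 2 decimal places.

PV(dividends) I = 7.27·e^(−0.0637·1/12) + 7.27·e^(−0.0637·2/12) + 7.27·e^(−0.0637·4/12)
I = 7.2315 + 7.1932 + 7.1173 = 21.5420
F = (S − I)·e^(rT) = (399.65 − 21.5420) · e^(0.0637·7/12)
= 378.1080 · e^0.037158 = 378.1080 × 1.037857 = S$392.42

S$392.42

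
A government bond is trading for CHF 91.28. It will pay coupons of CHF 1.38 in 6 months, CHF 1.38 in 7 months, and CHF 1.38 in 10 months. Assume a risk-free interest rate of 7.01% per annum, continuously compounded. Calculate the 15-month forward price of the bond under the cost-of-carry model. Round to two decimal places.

CHF 95.32

PV(coupons) I = 1.38·e^(−0.0701·6/12) + 1.38·e^(−0.0701·7/12) + 1.38·e^(−0.0701·10/12)
I = 1.3325 + 1.3247 + 1.3017 = 3.9589
F = (S − I)·e^(rT) = (91.28 − 3.9589) · e^(0.0701·15/12)
= 87.3211 · e^0.087625 = 87.3211 × 1.091579 = CHF 95.32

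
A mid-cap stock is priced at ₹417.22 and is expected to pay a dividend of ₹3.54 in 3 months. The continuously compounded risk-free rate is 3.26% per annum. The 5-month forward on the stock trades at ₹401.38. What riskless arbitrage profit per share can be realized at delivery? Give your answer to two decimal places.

PV(dividends) I = 3.54·e^(−0.0326·3/12) = 3.5113
Fair forward F* = (S − I)·e^(rT) = (417.22 − 3.5113)·e^0.013583 = 413.7087 × 1.013676 = 419.3666
Market ₹401.38 < fair 419.3666: forward underpriced → reverse cash-and-carry (short the stock, invest proceeds at r, pay the dividends, go long the forward).
Profit at T = |F_mkt − F*| = |401.38 − 419.3666| = ₹17.99 per share

₹17.99 per share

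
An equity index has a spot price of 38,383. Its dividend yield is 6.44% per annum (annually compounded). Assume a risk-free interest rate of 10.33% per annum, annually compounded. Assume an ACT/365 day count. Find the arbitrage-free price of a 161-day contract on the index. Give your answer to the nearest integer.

38,996

F = S · (1+r)^T / (1+q)^T
= 38383 × 1.044316 / 1.027912 = 38383 × 1.015959
F = 38,996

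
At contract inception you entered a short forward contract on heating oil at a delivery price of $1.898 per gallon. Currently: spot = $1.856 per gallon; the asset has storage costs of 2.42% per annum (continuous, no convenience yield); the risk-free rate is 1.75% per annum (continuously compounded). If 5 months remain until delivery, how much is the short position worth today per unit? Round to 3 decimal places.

Current fair forward for the remaining 5 months: F = S·e^((r + u)·T), (r + u) = 0.0175 + 0.0242 = 0.0417
F = 1.856 · e^(0.0417 × 5/12) = 1.856 × 1.017527 = 1.8885
Value of long forward = (F − K)·e^(−rT) = (1.8885 − 1.898) · e^(−0.0175·5/12)
= -0.0095 × 0.992735 = -0.009
Short position value = −(long value) = $0.009

$0.009 per gallon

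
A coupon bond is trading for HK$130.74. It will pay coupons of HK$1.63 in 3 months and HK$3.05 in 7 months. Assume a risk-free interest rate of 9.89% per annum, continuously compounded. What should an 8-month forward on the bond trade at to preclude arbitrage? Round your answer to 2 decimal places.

HK$134.88

PV(coupons) I = 1.63·e^(−0.0989·3/12) + 3.05·e^(−0.0989·7/12)
I = 1.5902 + 2.8790 = 4.4692
F = (S − I)·e^(rT) = (130.74 − 4.4692) · e^(0.0989·8/12)
= 126.2708 · e^0.065933 = 126.2708 × 1.068155 = HK$134.88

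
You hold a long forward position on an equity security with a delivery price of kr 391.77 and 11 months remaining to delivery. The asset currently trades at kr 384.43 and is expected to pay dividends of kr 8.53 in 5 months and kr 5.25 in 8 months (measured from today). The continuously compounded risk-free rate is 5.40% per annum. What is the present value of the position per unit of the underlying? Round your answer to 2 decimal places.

PV(remaining dividends) I = 8.53·e^(−0.0540·5/12) + 5.25·e^(−0.0540·8/12) = 13.4046
Current forward F = (S − I)·e^(rT) = (384.43 − 13.4046)·e^(0.0540·11/12) = 371.0254 × 1.050746 = 389.8535
Value (long) = (F − K)·e^(−rT) = (389.8535 − 391.77) × 0.951705 = -1.8239
Value = -kr 1.82

-kr 1.82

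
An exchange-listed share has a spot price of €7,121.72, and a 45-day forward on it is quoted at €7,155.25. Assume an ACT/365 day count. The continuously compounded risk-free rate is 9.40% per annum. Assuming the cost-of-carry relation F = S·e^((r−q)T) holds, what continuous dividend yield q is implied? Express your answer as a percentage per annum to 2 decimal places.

From F = S·e^((r−q)T): (r − q) = ln(F/S)/T
ln(7155.25/7121.72) = ln(1.004708) = 0.004697
(r − q) = 0.004697 / (45/365) = 0.038098
q = r − ln(F/S)/T = 0.0940 − 0.038098 = 0.055902
q = 5.59%

5.59%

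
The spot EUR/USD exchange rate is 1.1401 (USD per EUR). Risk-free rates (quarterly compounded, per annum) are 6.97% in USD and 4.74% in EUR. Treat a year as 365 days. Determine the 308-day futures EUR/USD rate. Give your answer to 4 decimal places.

1.1614

By covered interest parity, F = S · (1+r_USD/4)^(4T) / (1+r_EUR/4)^(4T)
= 1.1401 × 1.060042 / 1.040564 = 1.1401 × 1.018719
F = 1.1614 USD per EUR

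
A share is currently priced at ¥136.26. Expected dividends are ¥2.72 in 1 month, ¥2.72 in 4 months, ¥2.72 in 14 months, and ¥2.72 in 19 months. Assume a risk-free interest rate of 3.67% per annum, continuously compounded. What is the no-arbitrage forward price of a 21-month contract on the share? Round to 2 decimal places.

¥134.03

PV(dividends) I = 2.72·e^(−0.0367·1/12) + 2.72·e^(−0.0367·4/12) + 2.72·e^(−0.0367·14/12) + 2.72·e^(−0.0367·19/12)
I = 2.7117 + 2.6869 + 2.6060 + 2.5664 = 10.5710
F = (S − I)·e^(rT) = (136.26 − 10.5710) · e^(0.0367·21/12)
= 125.6890 · e^0.064225 = 125.6890 × 1.066332 = ¥134.03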